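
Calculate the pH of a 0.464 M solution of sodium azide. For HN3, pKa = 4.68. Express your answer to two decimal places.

pH = 9.17

N3- is the conjugate base of the weak acid HN3.
Ka = 10^(−4.68) = 2.09 × 10^-5
Kb = Kw/Ka = 1.0×10^-14 / 2.09 × 10^-5 = 4.78 × 10^-10
From the ICE table, Kb = [OH-]²/(0.464 − [OH-]) = 4.78 × 10^-10.
Since Kb ≪ C₀, [OH-] ≈ √(Kb·C₀) = 1.49 × 10^-5 M.
pOH = −log(1.49 × 10^-5) = 4.83; pH = 14.00 − 4.83 = 9.17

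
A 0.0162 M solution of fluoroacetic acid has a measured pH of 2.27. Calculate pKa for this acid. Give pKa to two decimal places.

pKa = 2.57

[H+] = 10^(-2.27) = 5.37 × 10^-3 M
At equilibrium [HA] = 0.0162 − 5.37 × 10^-3 = 1.08 × 10^-2 M
Ka = [H+][A-]/[HA] = (5.37 × 10^-3)² / 1.08 × 10^-2 = 2.67 × 10^-3
pKa = -log(2.67 × 10^-3) = 2.57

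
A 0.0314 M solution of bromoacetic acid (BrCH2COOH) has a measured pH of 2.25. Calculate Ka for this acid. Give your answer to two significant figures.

[H+] = 10^(-2.25) = 5.62 × 10^-3 M
At equilibrium [HA] = 0.0314 − 5.62 × 10^-3 = 2.58 × 10^-2 M
Ka = [H+][A-]/[HA] = (5.62 × 10^-3)² / 2.58 × 10^-2 = 1.2 × 10^-3

Ka = 1.2 × 10^-3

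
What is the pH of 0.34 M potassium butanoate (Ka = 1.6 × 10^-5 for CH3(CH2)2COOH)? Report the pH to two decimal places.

pH = 9.16

CH3(CH2)2COO- is the conjugate base of the weak acid CH3(CH2)2COOH.
Kb = Kw/Ka = 1.0×10^-14 / 1.6 × 10^-5 = 6.25 × 10^-10
Let x = [OH-] at equilibrium. Kb = x²/(0.34 − x).
Since Kb ≪ C₀, x ≈ √(Kb·C₀) = 1.46 × 10^-5 M.
Check: 0.0043% ionized — well under 5%, approximation valid.
pOH = −log(1.46 × 10^-5) = 4.84; pH = 14.00 − 4.84 = 9.16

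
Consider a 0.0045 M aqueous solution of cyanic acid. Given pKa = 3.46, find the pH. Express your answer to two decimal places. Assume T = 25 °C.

pH = 2.96

HOCN ⇌ OCN- + H+
Ka = 10^(−3.46) = 3.47 × 10^-4
From the ICE table, Ka = x²/(0.0045 − x) = 3.47 × 10^-4.
The 5% rule fails; solving x² + Ka·x − Ka·C₀ = 0 exactly:
x = [−0.000347 + √(0.000347² + 6.25e-06)]/2 = 1.09 × 10^-3 M
pH = −log(1.09 × 10^-3) = 2.96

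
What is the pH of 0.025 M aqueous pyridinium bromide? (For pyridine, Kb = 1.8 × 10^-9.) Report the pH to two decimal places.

C5H5NH+ is the conjugate acid of the weak base C5H5N.
Ka = Kw/Kb = 1.0×10^-14 / 1.8 × 10^-9 = 5.56 × 10^-6
From the ICE table, Ka = [H+]²/(0.025 − [H+]) = 5.56 × 10^-6.
Since Ka ≪ C₀, [H+] ≈ √(Ka·C₀) = 3.73 × 10^-4 M.
pH = −log(3.73 × 10^-4) = 3.43

pH = 3.43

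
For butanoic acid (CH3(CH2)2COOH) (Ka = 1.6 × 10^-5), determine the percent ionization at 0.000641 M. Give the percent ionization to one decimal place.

CH3(CH2)2COOH ⇌ CH3(CH2)2COO- + H+; let x = [H+] at equilibrium.
Solve x² + 1.6e-05x − 1.03e-08 = 0 → x = 9.36 × 10^-5 M
Fraction ionized = 9.36 × 10^-5 / 0.000641 = 0.1460 → 14.6%

14.6%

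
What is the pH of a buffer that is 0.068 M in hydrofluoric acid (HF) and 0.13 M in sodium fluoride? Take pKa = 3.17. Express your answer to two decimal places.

pH = 3.45

pH = pKa + log([A⁻]/[HA]) = 3.17 + log(0.13/0.068)
pH = 3.17 + (+0.281) = 3.45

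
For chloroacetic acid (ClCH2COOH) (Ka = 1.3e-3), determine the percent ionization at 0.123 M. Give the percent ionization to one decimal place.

ClCH2COOH ⇌ ClCH2COO- + H+; let x = [H+] at equilibrium.
Ka = x²/(C₀ − x); solving the quadratic gives x = 1.20 × 10^-2 M.
Fraction ionized = 1.20 × 10^-2 / 0.123 = 0.0976 → 9.8%

9.8%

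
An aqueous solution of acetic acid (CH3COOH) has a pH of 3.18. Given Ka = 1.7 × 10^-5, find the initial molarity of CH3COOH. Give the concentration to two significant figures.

[H+] = 10^(-3.18) = 6.61 × 10^-4 M = x
Ka = x²/(C₀ − x) ⇒ C₀ = x + x²/Ka
C₀ = 6.61 × 10^-4 + (6.61 × 10^-4)²/(1.7 × 10^-5) = 2.64 × 10^-2 M

C₀ = 2.6 × 10^-2 M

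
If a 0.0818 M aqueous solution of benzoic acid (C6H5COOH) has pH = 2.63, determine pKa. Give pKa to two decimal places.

[H+] = 10^(-2.63) = 2.34 × 10^-3 M
At equilibrium [HA] = 0.0818 − 2.34 × 10^-3 = 7.95 × 10^-2 M
Ka = [H+][A-]/[HA] = (2.34 × 10^-3)² / 7.95 × 10^-2 = 6.89 × 10^-5
pKa = -log(6.89 × 10^-5) = 4.16

pKa = 4.16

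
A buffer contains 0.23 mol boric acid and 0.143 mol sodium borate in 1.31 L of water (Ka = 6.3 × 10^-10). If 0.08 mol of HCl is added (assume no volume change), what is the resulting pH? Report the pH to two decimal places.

pH = 8.51

Added H+ converts B(OH)4- to B(OH)3: B(OH)3 → 0.31 mol, B(OH)4- → 0.063 mol.
pKa = −log(6.3 × 10^-10) = 9.201
Henderson–Hasselbalch with mole ratio 0.063/0.31: pH = 9.201 + (-0.692)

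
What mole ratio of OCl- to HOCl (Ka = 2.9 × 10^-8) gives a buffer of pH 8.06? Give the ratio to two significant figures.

pKa = -log(2.9 × 10^-8) = 7.538
pH = pKa + log(r) ⇒ log(r) = 8.06 − 7.538 = +0.522
r = [OCl-]/[HOCl] = 10^(+0.522) = 3.33

ratio = 3.3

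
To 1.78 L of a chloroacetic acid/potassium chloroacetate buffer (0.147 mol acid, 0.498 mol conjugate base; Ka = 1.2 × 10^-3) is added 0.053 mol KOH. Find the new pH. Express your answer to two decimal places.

pH = 3.69

OH- converts ClCH2COOH to ClCH2COO-: ClCH2COOH → 0.094 mol, ClCH2COO- → 0.551 mol.
pKa = −log(1.2 × 10^-3) = 2.921
Henderson–Hasselbalch with mole ratio 0.551/0.094: pH = 2.921 + (+0.768)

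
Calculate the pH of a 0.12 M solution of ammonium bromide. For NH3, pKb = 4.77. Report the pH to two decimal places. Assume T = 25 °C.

pH = 5.08

NH4+ is the conjugate acid of the weak base NH3.
Kb = 10^(−4.77) = 1.70 × 10^-5
Ka = Kw/Kb = 1.0×10^-14 / 1.70 × 10^-5 = 5.88 × 10^-10
Ka = [H+]²/(0.12 − [H+]) = 5.88 × 10^-10
Since Ka ≪ C₀, [H+] ≈ √(Ka·C₀) = 8.40 × 10^-6 M.
Check: 0.007% ionized — well under 5%, approximation valid.
pH = −log(8.40 × 10^-6) = 5.08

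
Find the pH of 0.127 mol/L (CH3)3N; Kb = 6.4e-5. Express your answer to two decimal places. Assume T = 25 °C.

(CH3)3N + H2O ⇌ (CH3)3NH+ + OH-
From the ICE table, Kb = [OH-]²/(0.127 − [OH-]) = 6.4 × 10^-5.
Neglecting [OH-] in the denominator: [OH-] = √(6.4 × 10^-5 × 0.127) = 2.85 × 10^-3 M
pOH = −log(2.85 × 10^-3) = 2.55; pH = 14.00 − 2.55 = 11.45

pH = 11.45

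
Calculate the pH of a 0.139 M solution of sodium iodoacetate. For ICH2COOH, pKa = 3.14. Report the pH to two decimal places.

ICH2COO- is the conjugate base of the weak acid ICH2COOH.
Ka = 10^(−3.14) = 7.24 × 10^-4
Kb = Kw/Ka = 1.0×10^-14 / 7.24 × 10^-4 = 1.38 × 10^-11
Kb = x²/(0.139 − x) = 1.38 × 10^-11
Neglecting x in the denominator: x = √(1.38 × 10^-11 × 0.139) = 1.38 × 10^-6 M
Check: 0.001% ionized — well under 5%, approximation valid.
pOH = 5.86, so pH = 14.00 − pOH = 8.14

pH = 8.14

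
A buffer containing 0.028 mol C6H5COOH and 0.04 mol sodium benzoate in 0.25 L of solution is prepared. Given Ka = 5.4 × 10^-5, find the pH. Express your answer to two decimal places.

pH = 4.42

pKa = −log(5.4 × 10^-5) = 4.268
pH = pKa + log([A⁻]/[HA]) = 4.268 + log(0.04/0.028)
pH = 4.268 + (+0.155) = 4.42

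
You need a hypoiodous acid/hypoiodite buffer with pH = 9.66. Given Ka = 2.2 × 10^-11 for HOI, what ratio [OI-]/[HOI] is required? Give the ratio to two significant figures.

ratio = 0.10

pKa = -log(2.2 × 10^-11) = 10.658
pH = pKa + log(r) ⇒ log(r) = 9.66 − 10.658 = -0.998
r = [OI-]/[HOI] = 10^(-0.998) = 0.1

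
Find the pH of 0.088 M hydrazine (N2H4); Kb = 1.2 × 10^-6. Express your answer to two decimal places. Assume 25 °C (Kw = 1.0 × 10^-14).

N2H4 + H2O ⇌ N2H5+ + OH-
Kb = [OH-]²/(0.088 − [OH-]) = 1.2 × 10^-6
Neglecting [OH-] in the denominator: [OH-] = √(1.2 × 10^-6 × 0.088) = 3.25 × 10^-4 M
pOH = −log(3.25 × 10^-4) = 3.49; pH = 14.00 − 3.49 = 10.51

pH = 10.51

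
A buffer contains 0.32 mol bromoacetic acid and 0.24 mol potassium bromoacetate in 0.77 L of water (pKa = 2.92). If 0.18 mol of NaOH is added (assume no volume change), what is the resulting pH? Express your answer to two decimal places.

OH- converts BrCH2COOH to BrCH2COO-: BrCH2COOH → 0.14 mol, BrCH2COO- → 0.42 mol.
Henderson–Hasselbalch with mole ratio 0.42/0.14: pH = 2.92 + (+0.477)

pH = 3.40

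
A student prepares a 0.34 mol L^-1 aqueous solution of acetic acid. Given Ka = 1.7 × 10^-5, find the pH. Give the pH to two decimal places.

CH3COOH ⇌ CH3COO- + H+
Ka = x²/(0.34 − x) = 1.7 × 10^-5
Assume x ≪ 0.34: x ≈ √(1.7 × 10^-5 × 0.34) = 2.40 × 10^-3 M
pH = −log(2.40 × 10^-3) = 2.62

pH = 2.62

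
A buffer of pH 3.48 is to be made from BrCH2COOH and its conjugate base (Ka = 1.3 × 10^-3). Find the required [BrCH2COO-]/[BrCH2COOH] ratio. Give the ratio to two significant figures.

pKa = -log(1.3 × 10^-3) = 2.886
pH = pKa + log(r) ⇒ log(r) = 3.48 − 2.886 = +0.594
r = [BrCH2COO-]/[BrCH2COOH] = 10^(+0.594) = 3.93

ratio = 3.9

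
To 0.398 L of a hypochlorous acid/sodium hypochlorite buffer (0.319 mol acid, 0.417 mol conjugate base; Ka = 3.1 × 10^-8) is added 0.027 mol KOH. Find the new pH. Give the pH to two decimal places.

pH = 7.69

After neutralization: n(HOCl) = 0.292 mol, n(OCl-) = 0.444 mol.
pKa = −log(3.1 × 10^-8) = 7.509
Henderson–Hasselbalch with mole ratio 0.444/0.292: pH = 7.509 + (+0.182)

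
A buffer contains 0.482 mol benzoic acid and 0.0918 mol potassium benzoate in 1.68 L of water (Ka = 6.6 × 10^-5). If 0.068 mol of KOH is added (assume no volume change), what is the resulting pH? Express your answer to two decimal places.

After neutralization: n(C6H5COOH) = 0.414 mol, n(C6H5COO-) = 0.16 mol.
pKa = −log(6.6 × 10^-5) = 4.180
pH = pKa + log([A⁻]/[HA]) = 4.180 + log(0.16/0.414) = 4.180 -0.413

pH = 3.77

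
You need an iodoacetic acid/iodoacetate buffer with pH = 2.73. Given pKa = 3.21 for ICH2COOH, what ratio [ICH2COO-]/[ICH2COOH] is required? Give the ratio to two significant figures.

pH = pKa + log(r) ⇒ log(r) = 2.73 − 3.21 = -0.48
r = [ICH2COO-]/[ICH2COOH] = 10^(-0.48) = 0.331

ratio = 0.33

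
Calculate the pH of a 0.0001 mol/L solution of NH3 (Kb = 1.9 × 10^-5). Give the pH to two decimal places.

NH3 + H2O ⇌ NH4+ + OH-
From the ICE table, Kb = [OH-]²/(0.0001 − [OH-]) = 1.9 × 10^-5.
[OH-] is not negligible relative to C₀; solve [OH-]² + 1.9e-05·[OH-] − 1.9e-09 = 0.
[OH-] = (−Kb + √(Kb² + 4·Kb·C₀))/2 = 3.51 × 10^-5 M
pOH = 4.45, so pH = 14.00 − pOH = 9.55

pH = 9.55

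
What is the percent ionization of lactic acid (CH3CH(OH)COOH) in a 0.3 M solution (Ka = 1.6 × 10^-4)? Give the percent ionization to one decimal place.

CH3CH(OH)COOH ⇌ CH3CH(OH)COO- + H+; let x = [H+] at equilibrium.
x ≈ √(Ka·C₀) = √(1.6 × 10^-4 × 0.3) = 6.93 × 10^-3 M
Fraction ionized = 6.93 × 10^-3 / 0.3 = 0.0231 → 2.3%

2.3%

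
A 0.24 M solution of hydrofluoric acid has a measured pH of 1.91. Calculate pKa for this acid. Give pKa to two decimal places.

[H+] = 10^(-1.91) = 1.23 × 10^-2 M
At equilibrium [HA] = 0.24 − 1.23 × 10^-2 = 2.28 × 10^-1 M
Ka = [H+][A-]/[HA] = (1.23 × 10^-2)² / 2.28 × 10^-1 = 6.64 × 10^-4
pKa = -log(6.64 × 10^-4) = 3.18

pKa = 3.18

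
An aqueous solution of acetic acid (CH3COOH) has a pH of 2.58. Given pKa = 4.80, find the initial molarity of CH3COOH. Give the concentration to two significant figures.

[H+] = 10^(-2.58) = 2.63 × 10^-3 M = x
Ka = 10^(−4.80) = 1.58 × 10^-5
Ka = x²/(C₀ − x) ⇒ C₀ = x + x²/Ka
C₀ = 2.63 × 10^-3 + (2.63 × 10^-3)²/(1.58 × 10^-5) = 4.40 × 10^-1 M

C₀ = 4.4 × 10^-1 M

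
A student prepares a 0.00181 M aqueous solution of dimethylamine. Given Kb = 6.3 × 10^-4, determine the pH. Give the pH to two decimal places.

pH = 10.90

(CH3)2NH + H2O ⇌ (CH3)2NH2+ + OH-
Kb = x²/(0.00181 − x) = 6.3 × 10^-4
x is not negligible relative to C₀; solve x² + 0.00063·x − 1.14e-06 = 0.
x = (−Kb + √(Kb² + 4·Kb·C₀))/2 = 7.98 × 10^-4 M
pOH = −log(7.98 × 10^-4) = 3.10; pH = 14.00 − 3.10 = 10.90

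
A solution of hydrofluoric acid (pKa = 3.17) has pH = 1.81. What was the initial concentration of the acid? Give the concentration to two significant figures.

[H+] = 10^(-1.81) = 1.55 × 10^-2 M = x
Ka = 10^(−3.17) = 6.76 × 10^-4
Ka = x²/(C₀ − x) ⇒ C₀ = x + x²/Ka
C₀ = 1.55 × 10^-2 + (1.55 × 10^-2)²/(6.76 × 10^-4) = 3.71 × 10^-1 M

C₀ = 3.7 × 10^-1 M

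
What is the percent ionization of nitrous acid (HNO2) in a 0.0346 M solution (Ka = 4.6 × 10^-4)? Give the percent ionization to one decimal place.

HNO2 ⇌ NO2- + H+; let x = [H+] at equilibrium.
Ka = x²/(C₀ − x); solving the quadratic gives x = 3.77 × 10^-3 M.
Fraction ionized = 3.77 × 10^-3 / 0.0346 = 0.1090 → 10.9%

10.9%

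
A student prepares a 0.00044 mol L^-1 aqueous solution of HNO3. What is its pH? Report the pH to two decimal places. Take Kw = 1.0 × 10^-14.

pH = 3.36

HNO3 is a strong acid and dissociates completely, so [H+] = 0.00044 M.
pH = -log(0.00044) = 3.36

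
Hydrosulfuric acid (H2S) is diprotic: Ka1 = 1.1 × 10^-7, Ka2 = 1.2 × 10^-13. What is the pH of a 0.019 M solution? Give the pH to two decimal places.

pH = 4.34

Ka1 ≫ Ka2, so treat the first dissociation as the only significant source of H+.
Ka1 = x²/(0.019 − x) = 1.1 × 10^-7
x ≈ √(1.1 × 10^-7 × 0.019) = 4.57 × 10^-5 M
pH = −log(4.57 × 10^-5) = 4.34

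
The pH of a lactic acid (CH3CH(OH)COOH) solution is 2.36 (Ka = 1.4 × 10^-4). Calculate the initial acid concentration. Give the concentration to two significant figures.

[H+] = 10^(-2.36) = 4.37 × 10^-3 M = x
Ka = x²/(C₀ − x) ⇒ C₀ = x + x²/Ka
C₀ = 4.37 × 10^-3 + (4.37 × 10^-3)²/(1.4 × 10^-4) = 1.41 × 10^-1 M

C₀ = 1.4 × 10^-1 M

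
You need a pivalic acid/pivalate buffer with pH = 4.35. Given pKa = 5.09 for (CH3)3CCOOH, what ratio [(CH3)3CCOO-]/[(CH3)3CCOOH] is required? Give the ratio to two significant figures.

ratio = 0.18

pH = pKa + log(r) ⇒ log(r) = 4.35 − 5.09 = -0.74
r = [(CH3)3CCOO-]/[(CH3)3CCOOH] = 10^(-0.74) = 0.182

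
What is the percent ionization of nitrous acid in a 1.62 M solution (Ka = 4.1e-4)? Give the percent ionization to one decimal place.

HNO2 ⇌ NO2- + H+; let x = [H+] at equilibrium.
x ≈ √(Ka·C₀) = √(4.1 × 10^-4 × 1.62) = 2.58 × 10^-2 M
% ionization = x/C₀ × 100% = 2.58 × 10^-2/1.62 × 100% = 1.6%

1.6%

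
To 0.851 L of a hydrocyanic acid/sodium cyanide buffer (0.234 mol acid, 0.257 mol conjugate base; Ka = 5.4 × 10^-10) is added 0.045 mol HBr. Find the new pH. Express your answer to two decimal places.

Added H+ converts CN- to HCN: HCN → 0.279 mol, CN- → 0.212 mol.
pKa = −log(5.4 × 10^-10) = 9.268
pH = pKa + log([A⁻]/[HA]) = 9.268 + log(0.212/0.279) = 9.268 -0.119

pH = 9.15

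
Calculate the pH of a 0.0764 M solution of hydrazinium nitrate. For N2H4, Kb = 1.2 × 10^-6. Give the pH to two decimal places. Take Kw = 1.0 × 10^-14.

pH = 4.60

N2H5+ is the conjugate acid of the weak base N2H4.
Ka = Kw/Kb = 1.0×10^-14 / 1.2 × 10^-6 = 8.33 × 10^-9
Let x = [H+] at equilibrium. Ka = x²/(0.0764 − x).
Since Ka ≪ C₀, x ≈ √(Ka·C₀) = 2.52 × 10^-5 M.
(x/C₀ = 0.033% < 5%, so the approximation holds.)
pH = −log[H+] = −log(2.52 × 10^-5) = 4.60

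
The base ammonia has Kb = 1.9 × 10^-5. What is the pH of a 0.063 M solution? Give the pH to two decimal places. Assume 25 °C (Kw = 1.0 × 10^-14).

pH = 11.04

NH3 + H2O ⇌ NH4+ + OH-
From the ICE table, Kb = [OH-]²/(0.063 − [OH-]) = 1.9 × 10^-5.
Assume [OH-] ≪ 0.063: [OH-] ≈ √(1.9 × 10^-5 × 0.063) = 1.09 × 10^-3 M
([OH-]/C₀ = 1.7% < 5%, so the approximation holds.)
pOH = 2.96, so pH = 14.00 − pOH = 11.04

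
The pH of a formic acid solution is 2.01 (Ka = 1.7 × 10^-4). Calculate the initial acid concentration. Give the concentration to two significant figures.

[H+] = 10^(-2.01) = 9.77 × 10^-3 M = x
Ka = x²/(C₀ − x) ⇒ C₀ = x + x²/Ka
C₀ = 9.77 × 10^-3 + (9.77 × 10^-3)²/(1.7 × 10^-4) = 5.71 × 10^-1 M

C₀ = 5.7 × 10^-1 M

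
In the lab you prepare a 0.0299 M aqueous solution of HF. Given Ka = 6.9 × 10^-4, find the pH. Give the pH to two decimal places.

pH = 2.38

HF ⇌ F- + H+
From the ICE table, Ka = [H+]²/(0.0299 − [H+]) = 6.9 × 10^-4.
Here C₀/Ka ≈ 43.3, so the small-[H+] approximation fails. Use the quadratic:
[H+] = (−Ka + √(Ka² + 4·Ka·C₀))/2 = 4.21 × 10^-3 M
pH = −log[H+] = −log(4.21 × 10^-3) = 2.38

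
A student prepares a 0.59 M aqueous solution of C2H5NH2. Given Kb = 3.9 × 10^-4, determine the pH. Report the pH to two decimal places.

pH = 12.18

C2H5NH2 + H2O ⇌ C2H5NH3+ + OH-
Kb = [OH-]²/(0.59 − [OH-]) = 3.9 × 10^-4
Neglecting [OH-] in the denominator: [OH-] = √(3.9 × 10^-4 × 0.59) = 1.52 × 10^-2 M
Check: 2.6% ionized — well under 5%, approximation valid.
pOH = −log(1.52 × 10^-2) = 1.82; pH = 14.00 − 1.82 = 12.18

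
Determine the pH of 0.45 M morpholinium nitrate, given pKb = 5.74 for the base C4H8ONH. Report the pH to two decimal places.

pH = 4.30

C4H8ONH2+ is the conjugate acid of the weak base C4H8ONH.
Kb = 10^(−5.74) = 1.82 × 10^-6
Ka = Kw/Kb = 1.0×10^-14 / 1.82 × 10^-6 = 5.49 × 10^-9
Ka = x²/(0.45 − x) = 5.49 × 10^-9
Assume x ≪ 0.45: x ≈ √(5.49 × 10^-9 × 0.45) = 4.97 × 10^-5 M
Check: 0.011% ionized — well under 5%, approximation valid.
pH = −log[H+] = −log(4.97 × 10^-5) = 4.30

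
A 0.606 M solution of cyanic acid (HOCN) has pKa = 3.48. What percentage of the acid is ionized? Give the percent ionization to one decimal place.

HOCN ⇌ OCN- + H+; let x = [H+] at equilibrium.
Ka = 10^(−3.48) = 3.31 × 10^-4
x ≈ √(Ka·C₀) = √(3.31 × 10^-4 × 0.606) = 1.42 × 10^-2 M
% ionization = x/C₀ × 100% = 1.42 × 10^-2/0.606 × 100% = 2.3%

2.3%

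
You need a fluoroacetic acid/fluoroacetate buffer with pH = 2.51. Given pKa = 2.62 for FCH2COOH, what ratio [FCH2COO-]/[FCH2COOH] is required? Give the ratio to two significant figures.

pH = pKa + log(r) ⇒ log(r) = 2.51 − 2.62 = -0.11
r = [FCH2COO-]/[FCH2COOH] = 10^(-0.11) = 0.776

ratio = 0.78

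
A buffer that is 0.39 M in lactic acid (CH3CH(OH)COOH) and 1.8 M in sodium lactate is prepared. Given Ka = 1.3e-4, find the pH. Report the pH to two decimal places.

pKa = −log(1.3 × 10^-4) = 3.886
pH = pKa + log([A⁻]/[HA]) = 3.886 + log(1.8/0.39)
pH = 3.886 + (+0.664) = 4.55

pH = 4.55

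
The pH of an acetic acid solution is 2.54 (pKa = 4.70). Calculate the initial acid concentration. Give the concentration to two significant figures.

[H+] = 10^(-2.54) = 2.88 × 10^-3 M = x
Ka = 10^(−4.70) = 2.00 × 10^-5
Ka = x²/(C₀ − x) ⇒ C₀ = x + x²/Ka
C₀ = 2.88 × 10^-3 + (2.88 × 10^-3)²/(2.00 × 10^-5) = 4.18 × 10^-1 M

C₀ = 4.2 × 10^-1 M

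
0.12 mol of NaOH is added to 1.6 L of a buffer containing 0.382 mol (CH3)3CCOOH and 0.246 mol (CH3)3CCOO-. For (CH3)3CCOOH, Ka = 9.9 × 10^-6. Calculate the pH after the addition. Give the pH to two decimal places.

After neutralization: n((CH3)3CCOOH) = 0.262 mol, n((CH3)3CCOO-) = 0.366 mol.
pKa = −log(9.9 × 10^-6) = 5.004
pH = pKa + log(n_(CH3)3CCOO-/n_(CH3)3CCOOH) = 5.004 + log(0.366/0.262) = 5.004 + (+0.145)

pH = 5.15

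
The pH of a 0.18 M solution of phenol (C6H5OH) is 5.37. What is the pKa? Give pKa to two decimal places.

pKa = 10.00

[H+] = 10^(-5.37) = 4.27 × 10^-6 M
At equilibrium [HA] = 0.18 − 4.27 × 10^-6 = 1.80 × 10^-1 M
Ka = [H+][A-]/[HA] = (4.27 × 10^-6)² / 1.80 × 10^-1 = 1.01 × 10^-10
pKa = -log(1.01 × 10^-10) = 10.00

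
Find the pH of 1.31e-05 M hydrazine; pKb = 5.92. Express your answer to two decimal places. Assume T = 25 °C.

N2H4 + H2O ⇌ N2H5+ + OH-
Kb = 10^(−5.92) = 1.20 × 10^-6
From the ICE table, Kb = x²/(1.31e-05 − x) = 1.20 × 10^-6.
Here C₀/Kb ≈ 10.9, so the small-x approximation fails. Use the quadratic:
x = [−1.2e-06 + √(1.2e-06² + 6.29e-11)]/2 = 3.41 × 10^-6 M
pOH = 5.47, so pH = 14.00 − pOH = 8.53

pH = 8.53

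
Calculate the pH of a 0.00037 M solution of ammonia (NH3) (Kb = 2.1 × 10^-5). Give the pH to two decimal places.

NH3 + H2O ⇌ NH4+ + OH-
Kb = x²/(0.00037 − x) = 2.1 × 10^-5
x is not negligible relative to C₀; solve x² + 2.1e-05·x − 7.77e-09 = 0.
x = [−2.1e-05 + √(2.1e-05² + 3.11e-08)]/2 = 7.83 × 10^-5 M
pOH = −log(7.83 × 10^-5) = 4.11; pH = 14.00 − 4.11 = 9.89

pH = 9.89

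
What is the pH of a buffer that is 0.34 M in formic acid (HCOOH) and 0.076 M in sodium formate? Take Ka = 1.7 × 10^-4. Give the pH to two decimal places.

pKa = −log(1.7 × 10^-4) = 3.770
Henderson–Hasselbalch: pH = pKa + log([HCOO-]/[HCOOH]) = 3.770 + log(0.076/0.34)
pH = 3.770 + (-0.651) = 3.12

pH = 3.12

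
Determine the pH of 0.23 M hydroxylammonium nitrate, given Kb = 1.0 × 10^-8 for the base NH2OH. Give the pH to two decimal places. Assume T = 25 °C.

pH = 3.32

NH3OH+ is the conjugate acid of the weak base NH2OH.
Ka = Kw/Kb = 1.0×10^-14 / 1.0 × 10^-8 = 1.00 × 10^-6
Let x = [H+] at equilibrium. Ka = x²/(0.23 − x).
Neglecting x in the denominator: x = √(1.00 × 10^-6 × 0.23) = 4.80 × 10^-4 M
Check: 0.21% ionized — well under 5%, approximation valid.
pH = −log(4.80 × 10^-4) = 3.32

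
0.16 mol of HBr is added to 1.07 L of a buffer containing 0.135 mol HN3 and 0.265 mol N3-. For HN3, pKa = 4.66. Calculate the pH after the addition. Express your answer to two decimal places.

Added H+ converts N3- to HN3: HN3 → 0.295 mol, N3- → 0.105 mol.
Henderson–Hasselbalch with mole ratio 0.105/0.295: pH = 4.66 + (-0.449)

pH = 4.21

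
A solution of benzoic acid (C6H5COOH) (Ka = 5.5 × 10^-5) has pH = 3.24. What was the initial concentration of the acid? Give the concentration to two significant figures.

C₀ = 6.6 × 10^-3 M

[H+] = 10^(-3.24) = 5.75 × 10^-4 M = x
Ka = x²/(C₀ − x) ⇒ C₀ = x + x²/Ka
C₀ = 5.75 × 10^-4 + (5.75 × 10^-4)²/(5.5 × 10^-5) = 6.59 × 10^-3 M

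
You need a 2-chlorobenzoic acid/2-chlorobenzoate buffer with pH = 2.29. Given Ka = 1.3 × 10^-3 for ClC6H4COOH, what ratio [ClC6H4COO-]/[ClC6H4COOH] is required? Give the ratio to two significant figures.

pKa = -log(1.3 × 10^-3) = 2.886
pH = pKa + log(r) ⇒ log(r) = 2.29 − 2.886 = -0.596
r = [ClC6H4COO-]/[ClC6H4COOH] = 10^(-0.596) = 0.254

ratio = 0.25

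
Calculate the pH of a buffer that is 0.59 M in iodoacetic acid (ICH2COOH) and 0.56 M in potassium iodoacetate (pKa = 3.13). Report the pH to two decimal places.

pH = pKa + log([A⁻]/[HA]) = 3.13 + log(0.56/0.59)
pH = 3.13 + (-0.023) = 3.11

pH = 3.11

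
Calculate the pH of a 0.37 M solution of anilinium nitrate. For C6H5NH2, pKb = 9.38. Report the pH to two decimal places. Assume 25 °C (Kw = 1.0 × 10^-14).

C6H5NH3+ is the conjugate acid of the weak base C6H5NH2.
Kb = 10^(−9.38) = 4.17 × 10^-10
Ka = Kw/Kb = 1.0×10^-14 / 4.17 × 10^-10 = 2.40 × 10^-5
Ka = x²/(0.37 − x) = 2.40 × 10^-5
Neglecting x in the denominator: x = √(2.40 × 10^-5 × 0.37) = 2.98 × 10^-3 M
pH = −log(2.98 × 10^-3) = 2.53

pH = 2.53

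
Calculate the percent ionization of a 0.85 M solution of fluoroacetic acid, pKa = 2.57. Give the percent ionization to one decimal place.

5.5%

FCH2COOH ⇌ FCH2COO- + H+; let x = [H+] at equilibrium.
Ka = 10^(−2.57) = 2.69 × 10^-3
Ka = x²/(C₀ − x); solving the quadratic gives x = 4.65 × 10^-2 M.
Fraction ionized = 4.65 × 10^-2 / 0.85 = 0.0547 → 5.5%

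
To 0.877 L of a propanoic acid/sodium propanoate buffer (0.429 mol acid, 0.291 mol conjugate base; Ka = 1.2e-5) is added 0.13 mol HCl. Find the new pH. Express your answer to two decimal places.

After neutralization: n(CH3CH2COOH) = 0.559 mol, n(CH3CH2COO-) = 0.161 mol.
pKa = −log(1.2 × 10^-5) = 4.921
pH = pKa + log([A⁻]/[HA]) = 4.921 + log(0.161/0.559) = 4.921 -0.541

pH = 4.38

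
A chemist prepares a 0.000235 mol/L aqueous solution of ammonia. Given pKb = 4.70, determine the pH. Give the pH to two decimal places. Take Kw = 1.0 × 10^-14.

NH3 + H2O ⇌ NH4+ + OH-
Kb = 10^(−4.70) = 2.00 × 10^-5
Kb = [OH-]²/(0.000235 − [OH-]) = 2.00 × 10^-5
Here C₀/Kb ≈ 11.7, so the small-[OH-] approximation fails. Use the quadratic:
[OH-] = (−Kb + √(Kb² + 4·Kb·C₀))/2 = 5.93 × 10^-5 M
pOH = −log(5.93 × 10^-5) = 4.23; pH = 14.00 − 4.23 = 9.77

pH = 9.77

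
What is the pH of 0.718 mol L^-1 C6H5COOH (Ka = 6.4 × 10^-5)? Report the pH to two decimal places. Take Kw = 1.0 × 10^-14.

C6H5COOH ⇌ C6H5COO- + H+
Ka = [H+]²/(0.718 − [H+]) = 6.4 × 10^-5
Assume [H+] ≪ 0.718: [H+] ≈ √(6.4 × 10^-5 × 0.718) = 6.78 × 10^-3 M
Check: 0.94% ionized — well under 5%, approximation valid.
pH = −log[H+] = −log(6.78 × 10^-3) = 2.17

pH = 2.17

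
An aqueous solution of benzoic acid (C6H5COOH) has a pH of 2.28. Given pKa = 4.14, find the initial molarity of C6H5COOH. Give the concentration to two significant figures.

C₀ = 3.9 × 10^-1 M

[H+] = 10^(-2.28) = 5.25 × 10^-3 M = x
Ka = 10^(−4.14) = 7.24 × 10^-5
Ka = x²/(C₀ − x) ⇒ C₀ = x + x²/Ka
C₀ = 5.25 × 10^-3 + (5.25 × 10^-3)²/(7.24 × 10^-5) = 3.86 × 10^-1 M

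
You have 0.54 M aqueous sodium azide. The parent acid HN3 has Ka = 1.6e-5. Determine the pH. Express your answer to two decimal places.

pH = 9.26

N3- is the conjugate base of the weak acid HN3.
Kb = Kw/Ka = 1.0×10^-14 / 1.6 × 10^-5 = 6.25 × 10^-10
Kb = x²/(0.54 − x) = 6.25 × 10^-10
Assume x ≪ 0.54: x ≈ √(6.25 × 10^-10 × 0.54) = 1.84 × 10^-5 M
pOH = −log(1.84 × 10^-5) = 4.74; pH = 14.00 − 4.74 = 9.26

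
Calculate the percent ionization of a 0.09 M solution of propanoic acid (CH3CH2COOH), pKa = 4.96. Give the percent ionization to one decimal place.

1.1%

CH3CH2COOH ⇌ CH3CH2COO- + H+; let x = [H+] at equilibrium.
Ka = 10^(−4.96) = 1.10 × 10^-5
x ≈ √(Ka·C₀) = √(1.10 × 10^-5 × 0.09) = 9.95 × 10^-4 M
% ionization = x/C₀ × 100% = 9.95 × 10^-4/0.09 × 100% = 1.1%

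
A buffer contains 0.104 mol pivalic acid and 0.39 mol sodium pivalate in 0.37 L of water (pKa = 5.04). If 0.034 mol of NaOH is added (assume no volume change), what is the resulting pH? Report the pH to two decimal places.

pH = 5.82

After neutralization: n((CH3)3CCOOH) = 0.07 mol, n((CH3)3CCOO-) = 0.424 mol.
Henderson–Hasselbalch with mole ratio 0.424/0.07: pH = 5.04 + (+0.782)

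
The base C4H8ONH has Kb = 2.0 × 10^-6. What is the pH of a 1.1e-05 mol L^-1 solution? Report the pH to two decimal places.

C4H8ONH + H2O ⇌ C4H8ONH2+ + OH-
From the ICE table, Kb = x²/(1.1e-05 − x) = 2.0 × 10^-6.
Here C₀/Kb ≈ 5.5, so the small-x approximation fails. Use the quadratic:
x = (−Kb + √(Kb² + 4·Kb·C₀))/2 = 3.80 × 10^-6 M
pOH = −log(3.80 × 10^-6) = 5.42; pH = 14.00 − 5.42 = 8.58

pH = 8.58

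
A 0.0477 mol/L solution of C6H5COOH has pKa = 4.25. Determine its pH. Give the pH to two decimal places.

pH = 2.79

C6H5COOH ⇌ C6H5COO- + H+
Ka = 10^(−4.25) = 5.62 × 10^-5
From the ICE table, Ka = x²/(0.0477 − x) = 5.62 × 10^-5.
Assume x ≪ 0.0477: x ≈ √(5.62 × 10^-5 × 0.0477) = 1.64 × 10^-3 M
Check: 3.4% ionized — well under 5%, approximation valid.
pH = −log[H+] = −log(1.64 × 10^-3) = 2.79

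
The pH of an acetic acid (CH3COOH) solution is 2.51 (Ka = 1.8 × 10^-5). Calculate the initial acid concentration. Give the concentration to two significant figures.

C₀ = 5.3 × 10^-1 M

[H+] = 10^(-2.51) = 3.09 × 10^-3 M = x
Ka = x²/(C₀ − x) ⇒ C₀ = x + x²/Ka
C₀ = 3.09 × 10^-3 + (3.09 × 10^-3)²/(1.8 × 10^-5) = 5.34 × 10^-1 M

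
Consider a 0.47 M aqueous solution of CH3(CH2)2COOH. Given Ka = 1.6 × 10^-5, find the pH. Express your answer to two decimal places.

CH3(CH2)2COOH ⇌ CH3(CH2)2COO- + H+
From the ICE table, Ka = [H+]²/(0.47 − [H+]) = 1.6 × 10^-5.
Assume [H+] ≪ 0.47: [H+] ≈ √(1.6 × 10^-5 × 0.47) = 2.74 × 10^-3 M
([H+]/C₀ = 0.58% < 5%, so the approximation holds.)
pH = −log(2.74 × 10^-3) = 2.56

pH = 2.56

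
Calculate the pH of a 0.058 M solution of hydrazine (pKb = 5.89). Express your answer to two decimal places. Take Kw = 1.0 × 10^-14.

N2H4 + H2O ⇌ N2H5+ + OH-
Kb = 10^(−5.89) = 1.29 × 10^-6
Kb = x²/(0.058 − x) = 1.29 × 10^-6
Neglecting x in the denominator: x = √(1.29 × 10^-6 × 0.058) = 2.74 × 10^-4 M
pOH = 3.56, so pH = 14.00 − pOH = 10.44

pH = 10.44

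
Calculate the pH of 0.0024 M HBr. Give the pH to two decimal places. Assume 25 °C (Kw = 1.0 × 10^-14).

HBr is a strong acid and dissociates completely, so [H+] = 0.0024 M.
pH = -log(0.0024) = 2.62

pH = 2.62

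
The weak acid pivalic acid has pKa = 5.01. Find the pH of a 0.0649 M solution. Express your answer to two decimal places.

pH = 3.10

(CH3)3CCOOH ⇌ (CH3)3CCOO- + H+
Ka = 10^(−5.01) = 9.77 × 10^-6
From the ICE table, Ka = [H+]²/(0.0649 − [H+]) = 9.77 × 10^-6.
Neglecting [H+] in the denominator: [H+] = √(9.77 × 10^-6 × 0.0649) = 7.96 × 10^-4 M
Check: 1.2% ionized — well under 5%, approximation valid.
pH = −log(7.96 × 10^-4) = 3.10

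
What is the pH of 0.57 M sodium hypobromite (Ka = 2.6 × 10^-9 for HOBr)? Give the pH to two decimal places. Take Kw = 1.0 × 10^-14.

pH = 11.17

OBr- is the conjugate base of the weak acid HOBr.
Kb = Kw/Ka = 1.0×10^-14 / 2.6 × 10^-9 = 3.85 × 10^-6
Kb = [OH-]²/(0.57 − [OH-]) = 3.85 × 10^-6
Neglecting [OH-] in the denominator: [OH-] = √(3.85 × 10^-6 × 0.57) = 1.48 × 10^-3 M
([OH-]/C₀ = 0.26% < 5%, so the approximation holds.)
pOH = −log(1.48 × 10^-3) = 2.83; pH = 14.00 − 2.83 = 11.17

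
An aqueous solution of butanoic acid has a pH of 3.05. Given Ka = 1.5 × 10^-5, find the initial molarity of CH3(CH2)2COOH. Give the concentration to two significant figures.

[H+] = 10^(-3.05) = 8.91 × 10^-4 M = x
Ka = x²/(C₀ − x) ⇒ C₀ = x + x²/Ka
C₀ = 8.91 × 10^-4 + (8.91 × 10^-4)²/(1.5 × 10^-5) = 5.38 × 10^-2 M

C₀ = 5.4 × 10^-2 M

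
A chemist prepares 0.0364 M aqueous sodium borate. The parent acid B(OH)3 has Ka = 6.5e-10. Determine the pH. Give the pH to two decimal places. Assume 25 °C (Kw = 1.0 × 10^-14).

B(OH)4- is the conjugate base of the weak acid B(OH)3.
Kb = Kw/Ka = 1.0×10^-14 / 6.5 × 10^-10 = 1.54 × 10^-5
Let x = [OH-] at equilibrium. Kb = x²/(0.0364 − x).
Since Kb ≪ C₀, x ≈ √(Kb·C₀) = 7.49 × 10^-4 M.
pOH = −log(7.49 × 10^-4) = 3.13; pH = 14.00 − 3.13 = 10.87

pH = 10.87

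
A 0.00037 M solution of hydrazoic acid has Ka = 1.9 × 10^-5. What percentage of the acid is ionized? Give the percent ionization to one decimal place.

HN3 ⇌ N3- + H+; let x = [H+] at equilibrium.
Solve x² + 1.9e-05x − 7.03e-09 = 0 → x = 7.49 × 10^-5 M
Fraction ionized = 7.49 × 10^-5 / 0.00037 = 0.2024 → 20.2%

20.2%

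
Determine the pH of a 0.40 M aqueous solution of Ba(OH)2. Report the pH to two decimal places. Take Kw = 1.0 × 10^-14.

Ba(OH)2 is a strong base (each formula unit releases 2 OH-); [OH-] = 0.8 M.
pOH = -log(0.8) = 0.10
pH = 14.00 - 0.10 = 13.90

pH = 13.90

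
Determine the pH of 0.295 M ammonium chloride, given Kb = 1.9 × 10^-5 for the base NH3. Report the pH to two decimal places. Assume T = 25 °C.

NH4+ is the conjugate acid of the weak base NH3.
Ka = Kw/Kb = 1.0×10^-14 / 1.9 × 10^-5 = 5.26 × 10^-10
Ka = x²/(0.295 − x) = 5.26 × 10^-10
Assume x ≪ 0.295: x ≈ √(5.26 × 10^-10 × 0.295) = 1.25 × 10^-5 M
Check: 0.0042% ionized — well under 5%, approximation valid.
pH = −log[H+] = −log(1.25 × 10^-5) = 4.90

pH = 4.90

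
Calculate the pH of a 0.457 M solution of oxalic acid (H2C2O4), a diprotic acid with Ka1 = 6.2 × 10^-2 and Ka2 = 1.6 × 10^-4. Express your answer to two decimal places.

Since Ka1 ≫ Ka2, the first ionization dominates [H+].
Ka1 = x²/(0.457 − x) = 6.2 × 10^-2
Solving the quadratic: x = (−Ka1 + √(Ka1² + 4·Ka1·C₀))/2 = 1.40 × 10^-1 M
pH = −log(1.40 × 10^-1) = 0.85

pH = 0.85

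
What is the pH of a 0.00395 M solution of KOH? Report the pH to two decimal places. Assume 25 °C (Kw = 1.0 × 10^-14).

KOH is a strong base; [OH-] = 0.00395 M.
pOH = -log(0.00395) = 2.40
pH = 14.00 - 2.40 = 11.60

pH = 11.60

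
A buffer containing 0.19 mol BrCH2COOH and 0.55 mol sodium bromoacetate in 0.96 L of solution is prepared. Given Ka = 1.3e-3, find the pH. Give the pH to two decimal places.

pKa = −log(1.3 × 10^-3) = 2.886
Henderson–Hasselbalch: pH = pKa + log([BrCH2COO-]/[BrCH2COOH]) = 2.886 + log(0.55/0.19)
pH = 2.886 + (+0.462) = 3.35

pH = 3.35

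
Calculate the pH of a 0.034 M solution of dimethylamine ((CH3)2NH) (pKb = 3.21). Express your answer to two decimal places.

pH = 11.63

(CH3)2NH + H2O ⇌ (CH3)2NH2+ + OH-
Kb = 10^(−3.21) = 6.17 × 10^-4
From the ICE table, Kb = [OH-]²/(0.034 − [OH-]) = 6.17 × 10^-4.
Here C₀/Kb ≈ 55.1, so the small-[OH-] approximation fails. Use the quadratic:
[OH-] = [−0.000617 + √(0.000617² + 8.39e-05)]/2 = 4.28 × 10^-3 M
pOH = 2.37, so pH = 14.00 − pOH = 11.63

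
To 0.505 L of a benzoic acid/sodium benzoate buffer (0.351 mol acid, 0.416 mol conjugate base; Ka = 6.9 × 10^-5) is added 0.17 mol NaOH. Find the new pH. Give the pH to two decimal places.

OH- converts C6H5COOH to C6H5COO-: C6H5COOH → 0.181 mol, C6H5COO- → 0.586 mol.
pKa = −log(6.9 × 10^-5) = 4.161
pH = pKa + log([A⁻]/[HA]) = 4.161 + log(0.586/0.181) = 4.161 +0.510

pH = 4.67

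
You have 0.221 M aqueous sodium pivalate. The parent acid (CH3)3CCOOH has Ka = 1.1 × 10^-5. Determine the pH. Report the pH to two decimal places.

pH = 9.15

(CH3)3CCOO- is the conjugate base of the weak acid (CH3)3CCOOH.
Kb = Kw/Ka = 1.0×10^-14 / 1.1 × 10^-5 = 9.09 × 10^-10
Let x = [OH-] at equilibrium. Kb = x²/(0.221 − x).
Since Kb ≪ C₀, x ≈ √(Kb·C₀) = 1.42 × 10^-5 M.
pOH = 4.85, so pH = 14.00 − pOH = 9.15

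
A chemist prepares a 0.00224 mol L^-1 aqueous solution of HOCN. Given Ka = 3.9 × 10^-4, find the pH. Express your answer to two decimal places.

pH = 3.12

HOCN ⇌ OCN- + H+
Ka = [H+]²/(0.00224 − [H+]) = 3.9 × 10^-4
Here C₀/Ka ≈ 5.74, so the small-[H+] approximation fails. Use the quadratic:
[H+] = [−0.00039 + √(0.00039² + 3.49e-06)]/2 = 7.60 × 10^-4 M
pH = −log[H+] = −log(7.60 × 10^-4) = 3.12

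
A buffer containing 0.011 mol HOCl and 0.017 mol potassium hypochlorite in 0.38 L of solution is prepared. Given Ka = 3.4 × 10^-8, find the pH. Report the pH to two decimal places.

pH = 7.66

pKa = −log(3.4 × 10^-8) = 7.469
Using pH = pKa + log([base]/[acid]) with [base]/[acid] = 0.017/0.011:
pH = 7.469 + (+0.189) = 7.66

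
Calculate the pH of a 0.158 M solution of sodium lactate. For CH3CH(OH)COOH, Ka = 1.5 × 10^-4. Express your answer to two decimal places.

CH3CH(OH)COO- is the conjugate base of the weak acid CH3CH(OH)COOH.
Kb = Kw/Ka = 1.0×10^-14 / 1.5 × 10^-4 = 6.67 × 10^-11
Kb = x²/(0.158 − x) = 6.67 × 10^-11
Since Kb ≪ C₀, x ≈ √(Kb·C₀) = 3.25 × 10^-6 M.
pOH = −log(3.25 × 10^-6) = 5.49; pH = 14.00 − 5.49 = 8.51

pH = 8.51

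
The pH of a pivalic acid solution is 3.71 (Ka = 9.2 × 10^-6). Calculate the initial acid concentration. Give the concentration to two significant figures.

[H+] = 10^(-3.71) = 1.95 × 10^-4 M = x
Ka = x²/(C₀ − x) ⇒ C₀ = x + x²/Ka
C₀ = 1.95 × 10^-4 + (1.95 × 10^-4)²/(9.2 × 10^-6) = 4.33 × 10^-3 M

C₀ = 4.3 × 10^-3 M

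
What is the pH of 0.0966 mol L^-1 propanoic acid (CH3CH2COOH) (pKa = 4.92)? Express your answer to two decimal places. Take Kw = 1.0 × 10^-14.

CH3CH2COOH ⇌ CH3CH2COO- + H+
Ka = 10^(−4.92) = 1.20 × 10^-5
Ka = x²/(0.0966 − x) = 1.20 × 10^-5
Since Ka ≪ C₀, x ≈ √(Ka·C₀) = 1.08 × 10^-3 M.
(x/C₀ = 1.1% < 5%, so the approximation holds.)
pH = −log(1.08 × 10^-3) = 2.97

pH = 2.97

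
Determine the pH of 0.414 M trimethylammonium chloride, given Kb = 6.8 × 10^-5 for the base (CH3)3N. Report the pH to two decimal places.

(CH3)3NH+ is the conjugate acid of the weak base (CH3)3N.
Ka = Kw/Kb = 1.0×10^-14 / 6.8 × 10^-5 = 1.47 × 10^-10
Let x = [H+] at equilibrium. Ka = x²/(0.414 − x).
Assume x ≪ 0.414: x ≈ √(1.47 × 10^-10 × 0.414) = 7.80 × 10^-6 M
pH = −log(7.80 × 10^-6) = 5.11

pH = 5.11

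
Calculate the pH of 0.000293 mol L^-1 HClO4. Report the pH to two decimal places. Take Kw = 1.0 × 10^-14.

HClO4 is a strong acid and dissociates completely, so [H+] = 0.000293 M.
pH = -log(0.000293) = 3.53

pH = 3.53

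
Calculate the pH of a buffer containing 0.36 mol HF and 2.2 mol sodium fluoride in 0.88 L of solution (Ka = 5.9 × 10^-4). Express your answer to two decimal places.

pH = 4.02

pKa = −log(5.9 × 10^-4) = 3.229
pH = pKa + log([A⁻]/[HA]) = 3.229 + log(2.2/0.36)
pH = 3.229 + (+0.786) = 4.02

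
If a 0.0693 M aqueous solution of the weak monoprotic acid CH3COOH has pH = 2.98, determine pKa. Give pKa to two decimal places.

pKa = 4.79

[H+] = 10^(-2.98) = 1.05 × 10^-3 M
At equilibrium [HA] = 0.0693 − 1.05 × 10^-3 = 6.83 × 10^-2 M
Ka = [H+][A-]/[HA] = (1.05 × 10^-3)² / 6.83 × 10^-2 = 1.61 × 10^-5
pKa = -log(1.61 × 10^-5) = 4.79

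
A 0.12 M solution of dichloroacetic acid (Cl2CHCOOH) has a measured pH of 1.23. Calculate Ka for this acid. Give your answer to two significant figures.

Ka = 5.7 × 10^-2

[H+] = 10^(-1.23) = 5.89 × 10^-2 M
At equilibrium [HA] = 0.12 − 5.89 × 10^-2 = 6.11 × 10^-2 M
Ka = [H+][A-]/[HA] = (5.89 × 10^-2)² / 6.11 × 10^-2 = 5.7 × 10^-2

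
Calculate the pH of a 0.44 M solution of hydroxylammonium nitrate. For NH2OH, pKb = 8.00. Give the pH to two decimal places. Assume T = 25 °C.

pH = 3.18

NH3OH+ is the conjugate acid of the weak base NH2OH.
Kb = 10^(−8.00) = 1.00 × 10^-8
Ka = Kw/Kb = 1.0×10^-14 / 1.00 × 10^-8 = 1.00 × 10^-6
Ka = [H+]²/(0.44 − [H+]) = 1.00 × 10^-6
Neglecting [H+] in the denominator: [H+] = √(1.00 × 10^-6 × 0.44) = 6.63 × 10^-4 M
Check: 0.15% ionized — well under 5%, approximation valid.
pH = −log[H+] = −log(6.63 × 10^-4) = 3.18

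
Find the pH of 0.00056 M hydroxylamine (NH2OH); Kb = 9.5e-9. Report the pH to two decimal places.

pH = 8.36

NH2OH + H2O ⇌ NH3OH+ + OH-
From the ICE table, Kb = [OH-]²/(0.00056 − [OH-]) = 9.5 × 10^-9.
Neglecting [OH-] in the denominator: [OH-] = √(9.5 × 10^-9 × 0.00056) = 2.31 × 10^-6 M
([OH-]/C₀ = 0.41% < 5%, so the approximation holds.)
pOH = 5.64, so pH = 14.00 − pOH = 8.36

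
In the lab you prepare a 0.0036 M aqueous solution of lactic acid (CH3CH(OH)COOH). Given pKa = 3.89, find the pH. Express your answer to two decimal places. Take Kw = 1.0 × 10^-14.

CH3CH(OH)COOH ⇌ CH3CH(OH)COO- + H+
Ka = 10^(−3.89) = 1.29 × 10^-4
From the ICE table, Ka = [H+]²/(0.0036 − [H+]) = 1.29 × 10^-4.
The 5% rule fails; solving [H+]² + Ka·[H+] − Ka·C₀ = 0 exactly:
[H+] = [−0.000129 + √(0.000129² + 1.86e-06)]/2 = 6.20 × 10^-4 M
pH = −log(6.20 × 10^-4) = 3.21

pH = 3.21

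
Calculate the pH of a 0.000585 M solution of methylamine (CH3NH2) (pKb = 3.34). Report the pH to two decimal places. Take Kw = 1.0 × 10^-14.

CH3NH2 + H2O ⇌ CH3NH3+ + OH-
Kb = 10^(−3.34) = 4.57 × 10^-4
From the ICE table, Kb = x²/(0.000585 − x) = 4.57 × 10^-4.
Here C₀/Kb ≈ 1.28, so the small-x approximation fails. Use the quadratic:
x = (−Kb + √(Kb² + 4·Kb·C₀))/2 = 3.37 × 10^-4 M
pOH = −log(3.37 × 10^-4) = 3.47; pH = 14.00 − 3.47 = 10.53

pH = 10.53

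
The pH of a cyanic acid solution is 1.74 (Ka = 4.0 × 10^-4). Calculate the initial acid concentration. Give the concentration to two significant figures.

[H+] = 10^(-1.74) = 1.82 × 10^-2 M = x
Ka = x²/(C₀ − x) ⇒ C₀ = x + x²/Ka
C₀ = 1.82 × 10^-2 + (1.82 × 10^-2)²/(4.0 × 10^-4) = 8.46 × 10^-1 M

C₀ = 8.5 × 10^-1 M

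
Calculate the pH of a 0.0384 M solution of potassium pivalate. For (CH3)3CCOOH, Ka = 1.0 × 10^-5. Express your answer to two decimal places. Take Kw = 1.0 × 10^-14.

pH = 8.79

(CH3)3CCOO- is the conjugate base of the weak acid (CH3)3CCOOH.
Kb = Kw/Ka = 1.0×10^-14 / 1.0 × 10^-5 = 1.00 × 10^-9
From the ICE table, Kb = x²/(0.0384 − x) = 1.00 × 10^-9.
Neglecting x in the denominator: x = √(1.00 × 10^-9 × 0.0384) = 6.20 × 10^-6 M
Check: 0.016% ionized — well under 5%, approximation valid.
pOH = −log(6.20 × 10^-6) = 5.21; pH = 14.00 − 5.21 = 8.79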